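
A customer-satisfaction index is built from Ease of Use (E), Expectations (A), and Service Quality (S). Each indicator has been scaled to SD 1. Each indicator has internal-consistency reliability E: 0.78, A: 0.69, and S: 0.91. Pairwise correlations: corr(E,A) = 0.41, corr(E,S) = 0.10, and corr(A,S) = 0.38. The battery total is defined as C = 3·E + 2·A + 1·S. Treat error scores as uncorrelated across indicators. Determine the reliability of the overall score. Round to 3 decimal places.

0.843

Var(C) = 3² + 2² + 1 + 2·[6·0.41 + 3·0.10 + 2·0.38] = 14 + 7.04 = 21.04.
Because errors are independent across components, Cov(Tᵢ,Tⱼ) = Cov(Xᵢ,Xⱼ); the off-diagonal part of the true-score variance is the same as above.
True-score variance = [3²·0.78 + 2²·0.69 + 0.91] + 7.04 = 10.69 + 7.04 = 17.73.
Reliability = 17.73 / 21.04 = 0.843.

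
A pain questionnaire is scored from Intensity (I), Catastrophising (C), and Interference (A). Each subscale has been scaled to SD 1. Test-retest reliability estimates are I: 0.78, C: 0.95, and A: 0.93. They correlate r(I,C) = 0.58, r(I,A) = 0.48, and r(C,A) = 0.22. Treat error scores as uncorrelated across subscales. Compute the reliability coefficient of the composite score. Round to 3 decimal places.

Var(I+C+A) = 3 + 2·[0.58 + 0.48 + 0.22] = 3 + 2.56 = 5.56.
Under uncorrelated errors the observed covariances equal the true-score covariances, so only the own-variance terms attenuate.
True-score variance = [0.78 + 0.95 + 0.93] + 2.56 = 2.66 + 2.56 = 5.22.
Reliability = 5.22 / 5.56 = 0.939.

0.939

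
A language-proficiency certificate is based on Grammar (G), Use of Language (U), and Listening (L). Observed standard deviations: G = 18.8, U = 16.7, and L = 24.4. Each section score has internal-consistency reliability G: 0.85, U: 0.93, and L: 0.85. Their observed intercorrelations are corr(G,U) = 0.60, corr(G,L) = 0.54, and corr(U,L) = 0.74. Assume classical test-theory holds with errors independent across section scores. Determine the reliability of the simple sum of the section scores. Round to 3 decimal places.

0.940

Var(G+U+L) = 18.8² + 16.7² + 24.4² + 2·[18.8·16.7·0.60 + 18.8·24.4·0.54 + 16.7·24.4·0.74] = 1227.69 + 1475.24 = 2702.93.
With uncorrelated errors the cross-covariances are all true-score covariance, so they carry over unchanged; only the diagonal terms shrink to ρᵢσᵢ².
True-score variance = [18.8²·0.85 + 16.7²·0.93 + 24.4²·0.85] + 1475.24 = 1065.85 + 1475.24 = 2541.09.
Reliability = 2541.09 / 2702.93 = 0.940.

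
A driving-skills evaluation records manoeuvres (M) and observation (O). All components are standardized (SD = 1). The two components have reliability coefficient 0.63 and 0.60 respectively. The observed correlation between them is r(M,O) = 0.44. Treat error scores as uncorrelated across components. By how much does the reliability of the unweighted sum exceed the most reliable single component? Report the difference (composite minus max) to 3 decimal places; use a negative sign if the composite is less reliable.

0.103

Var(sum) = 2 + 0.88 = 2.88; true-score variance = 1.23 + 0.88 = 2.11; composite reliability = 0.7326.
Max component reliability = 0.6300.
Difference = 0.7326 − 0.6300 = 0.103.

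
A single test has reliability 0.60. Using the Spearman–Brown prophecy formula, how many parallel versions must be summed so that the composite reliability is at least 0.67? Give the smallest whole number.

k ≥ ρ*(1−ρ₁)/(ρ₁(1−ρ*)) = 0.67·0.40 / (0.60·0.33) = 1.354.
Smallest integer k = 2.

2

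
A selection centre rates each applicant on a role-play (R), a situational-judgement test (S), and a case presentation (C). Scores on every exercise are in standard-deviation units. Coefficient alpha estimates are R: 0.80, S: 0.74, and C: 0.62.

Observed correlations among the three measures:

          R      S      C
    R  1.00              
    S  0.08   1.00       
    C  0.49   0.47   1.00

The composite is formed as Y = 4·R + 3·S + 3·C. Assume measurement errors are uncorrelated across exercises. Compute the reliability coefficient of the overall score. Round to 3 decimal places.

Var(Y) = 4² + 3² + 3² + 2·[12·0.08 + 12·0.49 + 9·0.47] = 34 + 22.14 = 56.14.
Because errors are independent across components, Cov(Tᵢ,Tⱼ) = Cov(Xᵢ,Xⱼ); the off-diagonal part of the true-score variance is the same as above.
True-score variance = [4²·0.80 + 3²·0.74 + 3²·0.62] + 22.14 = 25.04 + 22.14 = 47.18.
Reliability = 47.18 / 56.14 = 0.840.

0.840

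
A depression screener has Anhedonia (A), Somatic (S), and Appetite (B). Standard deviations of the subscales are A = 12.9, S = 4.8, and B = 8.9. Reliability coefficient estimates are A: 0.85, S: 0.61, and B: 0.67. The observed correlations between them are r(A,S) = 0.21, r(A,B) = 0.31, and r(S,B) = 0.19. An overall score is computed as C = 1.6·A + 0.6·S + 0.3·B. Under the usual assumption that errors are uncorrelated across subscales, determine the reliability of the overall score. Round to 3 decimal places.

0.862

Var(C) = 1.6²·12.9² + 0.6²·4.8² + 0.3²·8.9² + 2·[0.96·12.9·4.8·0.21 + 0.48·12.9·8.9·0.31 + 0.18·4.8·8.9·0.19] = 441.433 + 62.0556 = 503.489.
Under uncorrelated errors the observed covariances equal the true-score covariances, so only the own-variance terms attenuate.
True-score variance = [1.6²·12.9²·0.85 + 0.6²·4.8²·0.61 + 0.3²·8.9²·0.67] + 62.0556 = 371.944 + 62.0556 = 434.
Reliability = 434 / 503.489 = 0.862.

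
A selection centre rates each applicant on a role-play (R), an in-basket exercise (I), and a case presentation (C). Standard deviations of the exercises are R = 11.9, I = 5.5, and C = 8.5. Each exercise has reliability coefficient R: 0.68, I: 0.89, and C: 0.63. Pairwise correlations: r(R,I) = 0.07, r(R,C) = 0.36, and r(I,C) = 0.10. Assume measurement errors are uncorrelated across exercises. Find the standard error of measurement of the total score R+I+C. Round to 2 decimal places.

Var(total) = 244.11 + 91.341 = 335.451.
True-score variance = 168.735 + 91.341 = 260.076, so reliability = 0.7753.
Error variance = 335.451 − 260.076 = 75.3752; SEM = √75.3752 = 8.68.

8.68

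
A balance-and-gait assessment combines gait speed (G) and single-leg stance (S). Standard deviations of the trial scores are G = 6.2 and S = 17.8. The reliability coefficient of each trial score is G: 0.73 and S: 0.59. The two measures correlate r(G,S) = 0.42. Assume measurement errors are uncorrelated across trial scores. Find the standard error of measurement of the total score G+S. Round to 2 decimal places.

Var(total) = 355.28 + 92.7024 = 447.982.
True-score variance = 214.997 + 92.7024 = 307.699, so reliability = 0.6869.
Error variance = 447.982 − 307.699 = 140.283; SEM = √140.283 = 11.84.

11.84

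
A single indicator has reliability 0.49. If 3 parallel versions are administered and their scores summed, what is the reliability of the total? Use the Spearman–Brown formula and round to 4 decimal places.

ρ_k = kρ / (1 + (k−1)ρ) = 3·0.49 / (1 + 2·0.49) = 1.470 / 1.980 = 0.7424.

0.7424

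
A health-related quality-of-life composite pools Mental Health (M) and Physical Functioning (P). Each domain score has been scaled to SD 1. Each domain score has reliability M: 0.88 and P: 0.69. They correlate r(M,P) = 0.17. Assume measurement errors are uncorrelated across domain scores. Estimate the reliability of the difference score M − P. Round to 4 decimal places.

Var(M−P) = 1 + 1 − 2·0.17 = 2 − 0.34 = 1.66.
With uncorrelated errors the cross-covariances are all true-score covariance, so they carry over unchanged; only the diagonal terms shrink to ρᵢσᵢ².
True-score variance = [0.88 + 0.69] − 0.34 = 1.57 − 0.34 = 1.23.
Reliability = 1.23 / 1.66 = 0.7410.

0.7410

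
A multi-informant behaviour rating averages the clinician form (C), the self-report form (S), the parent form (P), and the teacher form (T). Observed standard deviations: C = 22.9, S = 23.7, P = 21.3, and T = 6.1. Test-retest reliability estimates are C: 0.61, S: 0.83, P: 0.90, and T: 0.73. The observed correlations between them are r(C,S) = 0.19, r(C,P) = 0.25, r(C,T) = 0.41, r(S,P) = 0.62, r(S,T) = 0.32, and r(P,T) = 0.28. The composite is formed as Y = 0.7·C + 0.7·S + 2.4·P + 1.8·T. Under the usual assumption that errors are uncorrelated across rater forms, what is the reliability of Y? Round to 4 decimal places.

Var(Y) = 0.7²·22.9² + 0.7²·23.7² + 2.4²·21.3² + 1.8²·6.1² + 2·[0.49·22.9·23.7·0.19 + 1.68·22.9·21.3·0.25 + 1.26·22.9·6.1·0.41 + 1.68·23.7·21.3·0.62 + 1.26·23.7·6.1·0.32 + 4.32·21.3·6.1·0.28] = 3266 + 2137.64 = 5403.64.
With uncorrelated errors the cross-covariances are all true-score covariance, so they carry over unchanged; only the diagonal terms shrink to ρᵢσᵢ².
True-score variance = [0.7²·22.9²·0.61 + 0.7²·23.7²·0.83 + 2.4²·21.3²·0.90 + 1.8²·6.1²·0.73] + 2137.64 = 2825.12 + 2137.64 = 4962.76.
Reliability = 4962.76 / 5403.64 = 0.9184.

0.9184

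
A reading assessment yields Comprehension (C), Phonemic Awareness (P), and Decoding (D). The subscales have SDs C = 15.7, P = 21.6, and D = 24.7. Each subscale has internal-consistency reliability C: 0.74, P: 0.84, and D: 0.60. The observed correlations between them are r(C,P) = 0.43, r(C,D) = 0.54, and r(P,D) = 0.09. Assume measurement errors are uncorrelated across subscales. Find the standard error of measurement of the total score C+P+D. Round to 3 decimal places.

19.565

Var(total) = 1323.14 + 806.49 = 2129.63.
True-score variance = 940.367 + 806.49 = 1746.86, so reliability = 0.8203.
Error variance = 2129.63 − 1746.86 = 382.773; SEM = √382.773 = 19.565.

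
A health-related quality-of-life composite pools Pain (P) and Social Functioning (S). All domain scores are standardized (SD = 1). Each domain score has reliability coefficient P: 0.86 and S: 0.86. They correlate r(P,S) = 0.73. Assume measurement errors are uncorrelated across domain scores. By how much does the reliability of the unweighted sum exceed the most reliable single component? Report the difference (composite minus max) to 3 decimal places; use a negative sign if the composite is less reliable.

0.059

Var(sum) = 2 + 1.46 = 3.46; true-score variance = 1.72 + 1.46 = 3.18; composite reliability = 0.9191.
Max component reliability = 0.8600.
Difference = 0.9191 − 0.8600 = 0.059.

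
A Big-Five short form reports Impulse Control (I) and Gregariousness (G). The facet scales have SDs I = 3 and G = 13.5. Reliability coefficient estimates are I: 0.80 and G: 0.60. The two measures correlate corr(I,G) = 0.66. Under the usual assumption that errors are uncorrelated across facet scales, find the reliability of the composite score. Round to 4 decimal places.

0.6947

Var(I+G) = 3² + 13.5² + 2·[3·13.5·0.66] = 191.25 + 53.46 = 244.71.
With uncorrelated errors the cross-covariances are all true-score covariance, so they carry over unchanged; only the diagonal terms shrink to ρᵢσᵢ².
True-score variance = [3²·0.80 + 13.5²·0.60] + 53.46 = 116.55 + 53.46 = 170.01.
Reliability = 170.01 / 244.71 = 0.6947.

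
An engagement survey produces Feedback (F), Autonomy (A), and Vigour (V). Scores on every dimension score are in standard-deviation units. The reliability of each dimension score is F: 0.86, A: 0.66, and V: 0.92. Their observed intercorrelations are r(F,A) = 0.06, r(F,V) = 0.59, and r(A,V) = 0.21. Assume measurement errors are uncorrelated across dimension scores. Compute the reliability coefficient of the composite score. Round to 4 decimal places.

0.8814

Var(F+A+V) = 3 + 2·[0.06 + 0.59 + 0.21] = 3 + 1.72 = 4.72.
Under uncorrelated errors the observed covariances equal the true-score covariances, so only the own-variance terms attenuate.
True-score variance = [0.86 + 0.66 + 0.92] + 1.72 = 2.44 + 1.72 = 4.16.
Reliability = 4.16 / 4.72 = 0.8814.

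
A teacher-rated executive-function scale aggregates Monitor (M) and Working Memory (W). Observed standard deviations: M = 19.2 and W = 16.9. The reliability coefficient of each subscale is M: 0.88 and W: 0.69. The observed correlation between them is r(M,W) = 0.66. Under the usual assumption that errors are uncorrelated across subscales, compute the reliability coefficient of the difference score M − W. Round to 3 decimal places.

Var(M−W) = 19.2² + 16.9² − 2·19.2·16.9·0.66 = 654.25 − 428.314 = 225.936.
With uncorrelated errors the cross-covariances are all true-score covariance, so they carry over unchanged; only the diagonal terms shrink to ρᵢσᵢ².
True-score variance = [19.2²·0.88 + 16.9²·0.69] − 428.314 = 521.474 − 428.314 = 93.1605.
Reliability = 93.1605 / 225.936 = 0.412.

0.412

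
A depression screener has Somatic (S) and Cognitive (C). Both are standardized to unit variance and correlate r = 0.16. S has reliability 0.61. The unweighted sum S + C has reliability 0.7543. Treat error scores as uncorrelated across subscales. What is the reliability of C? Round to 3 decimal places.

0.820

Var(S+C) = 2 + 2·0.16 = 2.320.
True-score variance = ρ_S + ρ_C + 2·0.16, so 0.7543 = (0.61 + ρ_C + 0.32) / 2.320.
ρ_C = 0.7543·2.320 − 0.61 − 0.32 = 0.820.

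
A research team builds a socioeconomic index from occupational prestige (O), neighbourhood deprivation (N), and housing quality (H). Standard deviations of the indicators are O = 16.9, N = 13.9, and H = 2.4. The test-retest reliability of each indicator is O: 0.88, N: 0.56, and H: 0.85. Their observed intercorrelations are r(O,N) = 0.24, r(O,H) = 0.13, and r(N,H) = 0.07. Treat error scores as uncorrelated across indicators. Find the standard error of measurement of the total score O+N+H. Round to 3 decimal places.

Var(total) = 484.58 + 127.973 = 612.553.
True-score variance = 364.43 + 127.973 = 492.403, so reliability = 0.8039.
Error variance = 612.553 − 492.403 = 120.15; SEM = √120.15 = 10.961.

10.961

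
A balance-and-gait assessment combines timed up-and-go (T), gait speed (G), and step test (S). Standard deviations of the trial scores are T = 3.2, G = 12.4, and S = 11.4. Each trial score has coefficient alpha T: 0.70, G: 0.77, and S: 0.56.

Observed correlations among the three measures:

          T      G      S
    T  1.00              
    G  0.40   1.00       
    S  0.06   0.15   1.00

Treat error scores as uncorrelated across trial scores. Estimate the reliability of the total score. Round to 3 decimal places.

0.743

Var(T+G+S) = 3.2² + 12.4² + 11.4² + 2·[3.2·12.4·0.40 + 3.2·11.4·0.06 + 12.4·11.4·0.15] = 293.96 + 78.5296 = 372.49.
With uncorrelated errors the cross-covariances are all true-score covariance, so they carry over unchanged; only the diagonal terms shrink to ρᵢσᵢ².
True-score variance = [3.2²·0.70 + 12.4²·0.77 + 11.4²·0.56] + 78.5296 = 198.341 + 78.5296 = 276.87.
Reliability = 276.87 / 372.49 = 0.743.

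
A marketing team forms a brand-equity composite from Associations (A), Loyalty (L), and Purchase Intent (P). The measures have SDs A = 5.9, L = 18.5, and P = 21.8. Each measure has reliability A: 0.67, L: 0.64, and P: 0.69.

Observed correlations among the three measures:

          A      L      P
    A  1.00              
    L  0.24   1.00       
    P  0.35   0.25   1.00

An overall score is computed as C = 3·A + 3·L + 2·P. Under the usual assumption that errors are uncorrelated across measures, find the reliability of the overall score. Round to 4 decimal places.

0.7603

Var(C) = 3²·5.9² + 3²·18.5² + 2²·21.8² + 2·[9·5.9·18.5·0.24 + 6·5.9·21.8·0.35 + 6·18.5·21.8·0.25] = 5294.5 + 2221.63 = 7516.13.
With uncorrelated errors the cross-covariances are all true-score covariance, so they carry over unchanged; only the diagonal terms shrink to ρᵢσᵢ².
True-score variance = [3²·5.9²·0.67 + 3²·18.5²·0.64 + 2²·21.8²·0.69] + 2221.63 = 3492.93 + 2221.63 = 5714.56.
Reliability = 5714.56 / 7516.13 = 0.7603.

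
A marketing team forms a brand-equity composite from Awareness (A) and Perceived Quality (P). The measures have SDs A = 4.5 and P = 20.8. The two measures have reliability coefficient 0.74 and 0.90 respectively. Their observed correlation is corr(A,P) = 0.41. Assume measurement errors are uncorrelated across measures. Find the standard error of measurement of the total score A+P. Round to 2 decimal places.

6.97

Var(total) = 452.89 + 76.752 = 529.642.
True-score variance = 404.361 + 76.752 = 481.113, so reliability = 0.9084.
Error variance = 529.642 − 481.113 = 48.529; SEM = √48.529 = 6.97.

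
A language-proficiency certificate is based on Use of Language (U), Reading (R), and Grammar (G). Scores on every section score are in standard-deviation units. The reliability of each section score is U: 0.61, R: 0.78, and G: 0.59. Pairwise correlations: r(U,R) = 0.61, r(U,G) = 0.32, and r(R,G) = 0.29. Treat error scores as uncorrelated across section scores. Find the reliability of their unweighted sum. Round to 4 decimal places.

Var(U+R+G) = 3 + 2·[0.61 + 0.32 + 0.29] = 3 + 2.44 = 5.44.
Because errors are independent across components, Cov(Tᵢ,Tⱼ) = Cov(Xᵢ,Xⱼ); the off-diagonal part of the true-score variance is the same as above.
True-score variance = [0.61 + 0.78 + 0.59] + 2.44 = 1.98 + 2.44 = 4.42.
Reliability = 4.42 / 5.44 = 0.8125.

0.8125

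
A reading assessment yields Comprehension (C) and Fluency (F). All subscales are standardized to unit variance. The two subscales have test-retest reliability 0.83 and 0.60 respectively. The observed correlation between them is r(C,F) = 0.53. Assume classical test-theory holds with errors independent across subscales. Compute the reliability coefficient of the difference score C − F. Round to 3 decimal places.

0.394

Var(C−F) = 1 + 1 − 2·0.53 = 2 − 1.06 = 0.94.
Because errors are independent across components, Cov(Tᵢ,Tⱼ) = Cov(Xᵢ,Xⱼ); the off-diagonal part of the true-score variance is the same as above.
True-score variance = [0.83 + 0.60] − 1.06 = 1.43 − 1.06 = 0.37.
Reliability = 0.37 / 0.94 = 0.394.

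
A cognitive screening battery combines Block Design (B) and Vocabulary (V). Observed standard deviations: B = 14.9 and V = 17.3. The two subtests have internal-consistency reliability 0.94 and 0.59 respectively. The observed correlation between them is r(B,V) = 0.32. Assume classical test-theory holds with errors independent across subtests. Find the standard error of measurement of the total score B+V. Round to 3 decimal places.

11.663

Var(total) = 521.3 + 164.973 = 686.273.
True-score variance = 385.27 + 164.973 = 550.243, so reliability = 0.8018.
Error variance = 686.273 − 550.243 = 136.03; SEM = √136.03 = 11.663.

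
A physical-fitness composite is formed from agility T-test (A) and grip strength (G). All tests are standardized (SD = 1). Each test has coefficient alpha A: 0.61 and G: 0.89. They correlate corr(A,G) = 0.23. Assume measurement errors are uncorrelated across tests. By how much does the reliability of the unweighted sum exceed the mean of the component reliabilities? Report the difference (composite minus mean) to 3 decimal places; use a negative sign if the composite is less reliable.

Var(sum) = 2 + 0.46 = 2.46; true-score variance = 1.5 + 0.46 = 1.96; composite reliability = 0.7967.
Mean component reliability = 0.7500.
Difference = 0.7967 − 0.7500 = 0.047.

0.047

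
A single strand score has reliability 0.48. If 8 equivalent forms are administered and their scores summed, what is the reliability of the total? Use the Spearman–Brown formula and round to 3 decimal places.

0.881

ρ_k = kρ / (1 + (k−1)ρ) = 8·0.48 / (1 + 7·0.48) = 3.840 / 4.360 = 0.881.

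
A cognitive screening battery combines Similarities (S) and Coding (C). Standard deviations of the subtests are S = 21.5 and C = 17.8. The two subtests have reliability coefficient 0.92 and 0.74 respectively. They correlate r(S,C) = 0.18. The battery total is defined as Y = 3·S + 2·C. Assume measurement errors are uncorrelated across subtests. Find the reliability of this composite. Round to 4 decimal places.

0.8941

Var(Y) = 3²·21.5² + 2²·17.8² + 2·[6·21.5·17.8·0.18] = 5427.61 + 826.632 = 6254.24.
Under uncorrelated errors the observed covariances equal the true-score covariances, so only the own-variance terms attenuate.
True-score variance = [3²·21.5²·0.92 + 2²·17.8²·0.74] + 826.632 = 4765.28 + 826.632 = 5591.91.
Reliability = 5591.91 / 6254.24 = 0.8941.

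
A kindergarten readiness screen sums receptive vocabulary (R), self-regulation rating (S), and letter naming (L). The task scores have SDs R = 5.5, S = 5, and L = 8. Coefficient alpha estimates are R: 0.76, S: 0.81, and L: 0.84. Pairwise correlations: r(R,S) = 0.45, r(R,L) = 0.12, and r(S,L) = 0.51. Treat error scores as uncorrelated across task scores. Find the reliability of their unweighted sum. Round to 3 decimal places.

0.886

Var(R+S+L) = 5.5² + 5² + 8² + 2·[5.5·5·0.45 + 5.5·8·0.12 + 5·8·0.51] = 119.25 + 76.11 = 195.36.
Under uncorrelated errors the observed covariances equal the true-score covariances, so only the own-variance terms attenuate.
True-score variance = [5.5²·0.76 + 5²·0.81 + 8²·0.84] + 76.11 = 97 + 76.11 = 173.11.
Reliability = 173.11 / 195.36 = 0.886.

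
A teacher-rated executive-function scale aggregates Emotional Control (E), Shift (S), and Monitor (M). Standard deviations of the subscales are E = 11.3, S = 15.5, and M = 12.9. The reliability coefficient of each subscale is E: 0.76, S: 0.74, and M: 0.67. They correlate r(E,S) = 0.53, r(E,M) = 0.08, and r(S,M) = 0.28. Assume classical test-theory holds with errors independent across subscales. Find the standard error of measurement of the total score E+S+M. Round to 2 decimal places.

12.17

Var(total) = 534.35 + 320.954 = 855.304.
True-score variance = 386.324 + 320.954 = 707.278, so reliability = 0.8269.
Error variance = 855.304 − 707.278 = 148.026; SEM = √148.026 = 12.17.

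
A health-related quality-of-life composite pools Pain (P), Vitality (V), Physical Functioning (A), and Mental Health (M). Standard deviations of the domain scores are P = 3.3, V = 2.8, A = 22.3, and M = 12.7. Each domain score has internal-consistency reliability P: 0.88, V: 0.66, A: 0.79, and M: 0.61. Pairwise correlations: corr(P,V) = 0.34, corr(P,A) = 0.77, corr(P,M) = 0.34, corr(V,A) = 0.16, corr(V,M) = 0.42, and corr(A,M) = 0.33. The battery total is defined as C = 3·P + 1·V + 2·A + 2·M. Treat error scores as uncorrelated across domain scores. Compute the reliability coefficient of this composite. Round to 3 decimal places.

0.847

Var(C) = 3²·3.3² + 2.8² + 2²·22.3² + 2²·12.7² + 2·[3·3.3·2.8·0.34 + 6·3.3·22.3·0.77 + 6·3.3·12.7·0.34 + 2·2.8·22.3·0.16 + 2·2.8·12.7·0.42 + 4·22.3·12.7·0.33] = 2740.17 + 1717.19 = 4457.36.
Under uncorrelated errors the observed covariances equal the true-score covariances, so only the own-variance terms attenuate.
True-score variance = [3²·3.3²·0.88 + 2.8²·0.66 + 2²·22.3²·0.79 + 2²·12.7²·0.61] + 1717.19 = 2056.41 + 1717.19 = 3773.6.
Reliability = 3773.6 / 4457.36 = 0.847.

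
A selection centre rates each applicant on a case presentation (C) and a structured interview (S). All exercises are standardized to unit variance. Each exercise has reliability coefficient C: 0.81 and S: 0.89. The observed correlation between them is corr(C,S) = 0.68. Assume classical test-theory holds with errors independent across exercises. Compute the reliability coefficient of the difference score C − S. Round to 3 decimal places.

Var(C−S) = 1 + 1 − 2·0.68 = 2 − 1.36 = 0.64.
Under uncorrelated errors the observed covariances equal the true-score covariances, so only the own-variance terms attenuate.
True-score variance = [0.81 + 0.89] − 1.36 = 1.7 − 1.36 = 0.34.
Reliability = 0.34 / 0.64 = 0.531.

0.531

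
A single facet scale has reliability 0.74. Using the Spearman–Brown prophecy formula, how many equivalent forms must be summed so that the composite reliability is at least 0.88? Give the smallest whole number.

3

k ≥ ρ*(1−ρ₁)/(ρ₁(1−ρ*)) = 0.88·0.26 / (0.74·0.12) = 2.577.
Smallest integer k = 3.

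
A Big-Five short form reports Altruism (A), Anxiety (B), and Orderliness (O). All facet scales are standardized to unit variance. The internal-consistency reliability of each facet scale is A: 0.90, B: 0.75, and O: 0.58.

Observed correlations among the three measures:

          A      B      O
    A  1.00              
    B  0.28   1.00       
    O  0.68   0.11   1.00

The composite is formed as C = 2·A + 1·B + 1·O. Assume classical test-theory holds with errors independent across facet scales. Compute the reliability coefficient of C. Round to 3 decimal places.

Var(C) = 2² + 1 + 1 + 2·[2·0.28 + 2·0.68 + 0.11] = 6 + 4.06 = 10.06.
Because errors are independent across components, Cov(Tᵢ,Tⱼ) = Cov(Xᵢ,Xⱼ); the off-diagonal part of the true-score variance is the same as above.
True-score variance = [2²·0.90 + 0.75 + 0.58] + 4.06 = 4.93 + 4.06 = 8.99.
Reliability = 8.99 / 10.06 = 0.894.

0.894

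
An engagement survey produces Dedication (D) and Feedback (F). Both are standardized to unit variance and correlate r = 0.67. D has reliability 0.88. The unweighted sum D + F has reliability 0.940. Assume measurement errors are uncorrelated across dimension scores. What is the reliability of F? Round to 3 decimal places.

0.920

Var(D+F) = 2 + 2·0.67 = 3.340.
True-score variance = ρ_D + ρ_F + 2·0.67, so 0.940 = (0.88 + ρ_F + 1.34) / 3.340.
ρ_F = 0.940·3.340 − 0.88 − 1.34 = 0.920.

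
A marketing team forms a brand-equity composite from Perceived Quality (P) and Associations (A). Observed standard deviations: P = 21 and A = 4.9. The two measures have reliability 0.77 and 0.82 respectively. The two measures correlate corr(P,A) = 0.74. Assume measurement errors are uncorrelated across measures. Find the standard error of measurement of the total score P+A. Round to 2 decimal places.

10.28

Var(total) = 465.01 + 152.292 = 617.302.
True-score variance = 359.258 + 152.292 = 511.55, so reliability = 0.8287.
Error variance = 617.302 − 511.55 = 105.752; SEM = √105.752 = 10.28.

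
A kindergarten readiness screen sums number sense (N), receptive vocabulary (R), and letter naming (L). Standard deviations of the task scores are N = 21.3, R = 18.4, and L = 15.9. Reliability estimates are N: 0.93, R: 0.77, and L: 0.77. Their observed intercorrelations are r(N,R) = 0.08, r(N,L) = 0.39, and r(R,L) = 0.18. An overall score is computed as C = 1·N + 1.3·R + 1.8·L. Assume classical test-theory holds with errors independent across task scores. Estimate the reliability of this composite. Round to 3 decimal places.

0.867

Var(C) = 21.3² + 1.3²·18.4² + 1.8²·15.9² + 2·[1.3·21.3·18.4·0.08 + 1.8·21.3·15.9·0.39 + 2.34·18.4·15.9·0.18] = 1844.96 + 803.465 = 2648.43.
Under uncorrelated errors the observed covariances equal the true-score covariances, so only the own-variance terms attenuate.
True-score variance = [21.3²·0.93 + 1.3²·18.4²·0.77 + 1.8²·15.9²·0.77] + 803.465 = 1493.21 + 803.465 = 2296.67.
Reliability = 2296.67 / 2648.43 = 0.867.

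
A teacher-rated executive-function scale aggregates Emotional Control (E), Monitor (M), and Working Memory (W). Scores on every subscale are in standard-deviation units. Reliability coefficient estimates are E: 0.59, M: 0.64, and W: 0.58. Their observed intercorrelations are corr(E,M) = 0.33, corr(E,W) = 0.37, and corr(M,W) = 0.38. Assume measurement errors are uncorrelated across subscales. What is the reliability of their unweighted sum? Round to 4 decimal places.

0.7694

Var(E+M+W) = 3 + 2·[0.33 + 0.37 + 0.38] = 3 + 2.16 = 5.16.
With uncorrelated errors the cross-covariances are all true-score covariance, so they carry over unchanged; only the diagonal terms shrink to ρᵢσᵢ².
True-score variance = [0.59 + 0.64 + 0.58] + 2.16 = 1.81 + 2.16 = 3.97.
Reliability = 3.97 / 5.16 = 0.7694.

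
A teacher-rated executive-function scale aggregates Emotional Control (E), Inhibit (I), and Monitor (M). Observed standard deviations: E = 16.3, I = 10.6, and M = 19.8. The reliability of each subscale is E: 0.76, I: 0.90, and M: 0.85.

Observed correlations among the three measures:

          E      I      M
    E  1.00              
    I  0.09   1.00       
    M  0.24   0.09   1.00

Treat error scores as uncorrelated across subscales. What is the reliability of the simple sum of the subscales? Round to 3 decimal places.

Var(E+I+M) = 16.3² + 10.6² + 19.8² + 2·[16.3·10.6·0.09 + 16.3·19.8·0.24 + 10.6·19.8·0.09] = 770.09 + 223.794 = 993.884.
Because errors are independent across components, Cov(Tᵢ,Tⱼ) = Cov(Xᵢ,Xⱼ); the off-diagonal part of the true-score variance is the same as above.
True-score variance = [16.3²·0.76 + 10.6²·0.90 + 19.8²·0.85] + 223.794 = 636.282 + 223.794 = 860.076.
Reliability = 860.076 / 993.884 = 0.865.

0.865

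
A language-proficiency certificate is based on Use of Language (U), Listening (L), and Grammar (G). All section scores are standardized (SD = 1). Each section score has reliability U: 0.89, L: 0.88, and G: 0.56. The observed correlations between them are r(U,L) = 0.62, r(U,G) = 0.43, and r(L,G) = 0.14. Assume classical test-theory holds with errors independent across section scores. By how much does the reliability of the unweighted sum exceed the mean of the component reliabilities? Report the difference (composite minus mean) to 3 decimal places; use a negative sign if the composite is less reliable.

Var(sum) = 3 + 2.38 = 5.38; true-score variance = 2.33 + 2.38 = 4.71; composite reliability = 0.8755.
Mean component reliability = 0.7767.
Difference = 0.8755 − 0.7767 = 0.099.

0.099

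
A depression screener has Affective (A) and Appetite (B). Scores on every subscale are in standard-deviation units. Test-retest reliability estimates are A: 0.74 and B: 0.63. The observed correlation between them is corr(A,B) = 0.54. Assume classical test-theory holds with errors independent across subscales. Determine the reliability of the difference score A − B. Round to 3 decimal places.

Var(A−B) = 1 + 1 − 2·0.54 = 2 − 1.08 = 0.92.
Because errors are independent across components, Cov(Tᵢ,Tⱼ) = Cov(Xᵢ,Xⱼ); the off-diagonal part of the true-score variance is the same as above.
True-score variance = [0.74 + 0.63] − 1.08 = 1.37 − 1.08 = 0.29.
Reliability = 0.29 / 0.92 = 0.315.

0.315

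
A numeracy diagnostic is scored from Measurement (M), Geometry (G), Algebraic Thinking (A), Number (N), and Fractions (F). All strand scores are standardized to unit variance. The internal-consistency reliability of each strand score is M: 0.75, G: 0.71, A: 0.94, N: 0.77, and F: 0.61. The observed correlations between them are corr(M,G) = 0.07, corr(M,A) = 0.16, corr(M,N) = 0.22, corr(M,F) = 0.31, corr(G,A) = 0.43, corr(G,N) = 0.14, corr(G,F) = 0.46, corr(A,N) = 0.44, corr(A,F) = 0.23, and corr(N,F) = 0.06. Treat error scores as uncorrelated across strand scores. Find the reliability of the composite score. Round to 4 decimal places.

Var(M+G+A+N+F) = 5 + 2·[0.07 + 0.16 + 0.22 + 0.31 + 0.43 + 0.14 + 0.46 + 0.44 + 0.23 + 0.06] = 5 + 5.04 = 10.04.
Under uncorrelated errors the observed covariances equal the true-score covariances, so only the own-variance terms attenuate.
True-score variance = [0.75 + 0.71 + 0.94 + 0.77 + 0.61] + 5.04 = 3.78 + 5.04 = 8.82.
Reliability = 8.82 / 10.04 = 0.8785.

0.8785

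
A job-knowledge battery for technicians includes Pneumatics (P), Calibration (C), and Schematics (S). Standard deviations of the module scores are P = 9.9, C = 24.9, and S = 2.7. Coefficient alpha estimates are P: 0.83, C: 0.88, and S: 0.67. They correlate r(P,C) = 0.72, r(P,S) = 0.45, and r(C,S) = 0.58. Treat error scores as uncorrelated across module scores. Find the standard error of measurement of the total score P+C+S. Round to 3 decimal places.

9.668

Var(total) = 725.31 + 457.018 = 1182.33.
True-score variance = 631.841 + 457.018 = 1088.86, so reliability = 0.9209.
Error variance = 1182.33 − 1088.86 = 93.4686; SEM = √93.4686 = 9.668.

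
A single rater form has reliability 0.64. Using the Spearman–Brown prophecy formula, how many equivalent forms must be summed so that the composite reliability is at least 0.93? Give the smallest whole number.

k ≥ ρ*(1−ρ₁)/(ρ₁(1−ρ*)) = 0.93·0.36 / (0.64·0.07) = 7.473.
Smallest integer k = 8.

8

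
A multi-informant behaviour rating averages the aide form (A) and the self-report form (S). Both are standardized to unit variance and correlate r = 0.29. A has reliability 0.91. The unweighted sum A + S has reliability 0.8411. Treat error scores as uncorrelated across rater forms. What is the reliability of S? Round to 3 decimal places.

Var(A+S) = 2 + 2·0.29 = 2.580.
True-score variance = ρ_A + ρ_S + 2·0.29, so 0.8411 = (0.91 + ρ_S + 0.58) / 2.580.
ρ_S = 0.8411·2.580 − 0.91 − 0.58 = 0.680.

0.680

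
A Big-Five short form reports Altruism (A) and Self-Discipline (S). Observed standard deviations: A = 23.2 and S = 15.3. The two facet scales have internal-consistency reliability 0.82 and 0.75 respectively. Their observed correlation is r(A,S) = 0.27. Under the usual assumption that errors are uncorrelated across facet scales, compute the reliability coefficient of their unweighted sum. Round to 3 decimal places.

Var(A+S) = 23.2² + 15.3² + 2·[23.2·15.3·0.27] = 772.33 + 191.678 = 964.008.
Because errors are independent across components, Cov(Tᵢ,Tⱼ) = Cov(Xᵢ,Xⱼ); the off-diagonal part of the true-score variance is the same as above.
True-score variance = [23.2²·0.82 + 15.3²·0.75] + 191.678 = 616.924 + 191.678 = 808.603.
Reliability = 808.603 / 964.008 = 0.839.

0.839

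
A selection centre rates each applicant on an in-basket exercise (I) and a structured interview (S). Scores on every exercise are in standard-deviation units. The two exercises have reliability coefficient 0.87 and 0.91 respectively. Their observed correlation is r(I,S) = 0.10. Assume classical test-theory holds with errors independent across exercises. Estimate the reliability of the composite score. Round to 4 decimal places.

0.9000

Var(I+S) = 2 + 2·[0.10] = 2 + 0.2 = 2.2.
Under uncorrelated errors the observed covariances equal the true-score covariances, so only the own-variance terms attenuate.
True-score variance = [0.87 + 0.91] + 0.2 = 1.78 + 0.2 = 1.98.
Reliability = 1.98 / 2.2 = 0.9000.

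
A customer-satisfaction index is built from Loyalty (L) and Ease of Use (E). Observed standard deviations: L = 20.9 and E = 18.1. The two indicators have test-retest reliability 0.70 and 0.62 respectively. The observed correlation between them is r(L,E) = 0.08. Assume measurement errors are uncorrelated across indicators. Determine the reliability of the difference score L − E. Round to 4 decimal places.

0.6370

Var(L−E) = 20.9² + 18.1² − 2·20.9·18.1·0.08 = 764.42 − 60.5264 = 703.894.
Because errors are independent across components, Cov(Tᵢ,Tⱼ) = Cov(Xᵢ,Xⱼ); the off-diagonal part of the true-score variance is the same as above.
True-score variance = [20.9²·0.70 + 18.1²·0.62] − 60.5264 = 508.885 − 60.5264 = 448.359.
Reliability = 448.359 / 703.894 = 0.6370.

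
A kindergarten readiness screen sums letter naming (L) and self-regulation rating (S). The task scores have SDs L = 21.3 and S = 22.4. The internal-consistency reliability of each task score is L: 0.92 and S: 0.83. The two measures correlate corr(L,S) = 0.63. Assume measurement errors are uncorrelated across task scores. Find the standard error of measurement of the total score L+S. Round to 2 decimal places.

Var(total) = 955.45 + 601.171 = 1556.62.
True-score variance = 833.856 + 601.171 = 1435.03, so reliability = 0.9219.
Error variance = 1556.62 − 1435.03 = 121.594; SEM = √121.594 = 11.03.

11.03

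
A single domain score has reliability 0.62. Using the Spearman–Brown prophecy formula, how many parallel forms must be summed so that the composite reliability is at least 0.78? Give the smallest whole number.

3

k ≥ ρ*(1−ρ₁)/(ρ₁(1−ρ*)) = 0.78·0.38 / (0.62·0.22) = 2.173.
Smallest integer k = 3.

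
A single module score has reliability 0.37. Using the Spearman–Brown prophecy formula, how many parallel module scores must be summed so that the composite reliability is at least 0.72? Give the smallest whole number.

k ≥ ρ*(1−ρ₁)/(ρ₁(1−ρ*)) = 0.72·0.63 / (0.37·0.28) = 4.378.
Smallest integer k = 5.

5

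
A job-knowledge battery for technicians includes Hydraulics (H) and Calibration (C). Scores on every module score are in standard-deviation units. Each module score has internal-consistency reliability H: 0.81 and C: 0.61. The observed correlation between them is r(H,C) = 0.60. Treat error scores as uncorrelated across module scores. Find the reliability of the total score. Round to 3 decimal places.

Var(H+C) = 2 + 2·[0.60] = 2 + 1.2 = 3.2.
Because errors are independent across components, Cov(Tᵢ,Tⱼ) = Cov(Xᵢ,Xⱼ); the off-diagonal part of the true-score variance is the same as above.
True-score variance = [0.81 + 0.61] + 1.2 = 1.42 + 1.2 = 2.62.
Reliability = 2.62 / 3.2 = 0.819.

0.819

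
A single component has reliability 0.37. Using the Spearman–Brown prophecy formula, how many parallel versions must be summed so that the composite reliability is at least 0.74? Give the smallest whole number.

5

k ≥ ρ*(1−ρ₁)/(ρ₁(1−ρ*)) = 0.74·0.63 / (0.37·0.26) = 4.846.
Smallest integer k = 5.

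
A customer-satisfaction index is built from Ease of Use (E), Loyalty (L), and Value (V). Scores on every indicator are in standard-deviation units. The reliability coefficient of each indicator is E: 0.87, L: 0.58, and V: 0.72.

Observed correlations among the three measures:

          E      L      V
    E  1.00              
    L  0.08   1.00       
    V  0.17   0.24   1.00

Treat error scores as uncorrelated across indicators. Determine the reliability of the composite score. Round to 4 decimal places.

Var(E+L+V) = 3 + 2·[0.08 + 0.17 + 0.24] = 3 + 0.98 = 3.98.
With uncorrelated errors the cross-covariances are all true-score covariance, so they carry over unchanged; only the diagonal terms shrink to ρᵢσᵢ².
True-score variance = [0.87 + 0.58 + 0.72] + 0.98 = 2.17 + 0.98 = 3.15.
Reliability = 3.15 / 3.98 = 0.7915.

0.7915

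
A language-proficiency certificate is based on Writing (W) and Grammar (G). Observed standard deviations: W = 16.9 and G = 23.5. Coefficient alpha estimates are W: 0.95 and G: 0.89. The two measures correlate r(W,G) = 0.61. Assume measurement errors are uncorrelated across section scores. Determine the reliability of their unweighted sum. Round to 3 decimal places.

Var(W+G) = 16.9² + 23.5² + 2·[16.9·23.5·0.61] = 837.86 + 484.523 = 1322.38.
Because errors are independent across components, Cov(Tᵢ,Tⱼ) = Cov(Xᵢ,Xⱼ); the off-diagonal part of the true-score variance is the same as above.
True-score variance = [16.9²·0.95 + 23.5²·0.89] + 484.523 = 762.832 + 484.523 = 1247.35.
Reliability = 1247.35 / 1322.38 = 0.943.

0.943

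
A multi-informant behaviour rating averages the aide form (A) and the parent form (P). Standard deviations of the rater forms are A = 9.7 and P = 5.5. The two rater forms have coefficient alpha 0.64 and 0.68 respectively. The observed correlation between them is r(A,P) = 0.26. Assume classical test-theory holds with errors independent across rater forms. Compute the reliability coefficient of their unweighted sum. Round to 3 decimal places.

Var(A+P) = 9.7² + 5.5² + 2·[9.7·5.5·0.26] = 124.34 + 27.742 = 152.082.
Under uncorrelated errors the observed covariances equal the true-score covariances, so only the own-variance terms attenuate.
True-score variance = [9.7²·0.64 + 5.5²·0.68] + 27.742 = 80.7876 + 27.742 = 108.53.
Reliability = 108.53 / 152.082 = 0.714.

0.714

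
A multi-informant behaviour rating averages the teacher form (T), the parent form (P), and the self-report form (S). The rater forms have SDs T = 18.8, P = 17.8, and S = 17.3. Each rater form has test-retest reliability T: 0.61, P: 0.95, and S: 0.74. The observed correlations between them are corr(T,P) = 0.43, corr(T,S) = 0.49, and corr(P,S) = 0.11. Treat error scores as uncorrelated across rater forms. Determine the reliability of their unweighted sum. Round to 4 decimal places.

Var(T+P+S) = 18.8² + 17.8² + 17.3² + 2·[18.8·17.8·0.43 + 18.8·17.3·0.49 + 17.8·17.3·0.11] = 969.57 + 674.272 = 1643.84.
Because errors are independent across components, Cov(Tᵢ,Tⱼ) = Cov(Xᵢ,Xⱼ); the off-diagonal part of the true-score variance is the same as above.
True-score variance = [18.8²·0.61 + 17.8²·0.95 + 17.3²·0.74] + 674.272 = 738.071 + 674.272 = 1412.34.
Reliability = 1412.34 / 1643.84 = 0.8592.

0.8592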